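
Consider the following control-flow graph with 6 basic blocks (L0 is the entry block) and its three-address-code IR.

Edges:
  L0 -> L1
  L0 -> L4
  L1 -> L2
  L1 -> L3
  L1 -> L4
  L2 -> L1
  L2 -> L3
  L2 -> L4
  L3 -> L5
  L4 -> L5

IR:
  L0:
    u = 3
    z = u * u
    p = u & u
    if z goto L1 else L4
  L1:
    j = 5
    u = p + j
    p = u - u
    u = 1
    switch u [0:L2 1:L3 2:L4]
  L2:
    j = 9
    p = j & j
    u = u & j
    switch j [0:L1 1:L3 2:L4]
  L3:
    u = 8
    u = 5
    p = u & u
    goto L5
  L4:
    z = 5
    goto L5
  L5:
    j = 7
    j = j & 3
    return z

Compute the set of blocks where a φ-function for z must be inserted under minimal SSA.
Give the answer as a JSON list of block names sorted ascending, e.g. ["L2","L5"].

Answer: ["L5"]

Analysis:
idom tree: L1←L0 L2←L1 L3←L1 L4←L0 L5←L0
Dom at joins:
  L1: preds {L0,L2}: {L0} ∩ {L0,L1,L2} = {L0}; idom=L0
  L3: preds {L1,L2}: {L0,L1} ∩ {L0,L1,L2} = {L0,L1}; idom=L1
  L4: preds {L0,L1,L2}: {L0} ∩ {L0,L1} ∩ {L0,L1,L2} = {L0}; idom=L0
  L5: preds {L3,L4}: {L0,L1,L3} ∩ {L0,L4} = {L0}; idom=L0

DF walk-up:
  join L1 pred L0: · stop@L0
  join L1 pred L2: L2→L1 stop@L0
  join L3 pred L1: · stop@L1
  join L3 pred L2: L2 stop@L1
  join L4 pred L0: · stop@L0
  join L4 pred L1: L1 stop@L0
  join L4 pred L2: L2→L1 stop@L0
  join L5 pred L3: L3→L1 stop@L0
  join L5 pred L4: L4 stop@L0
  DF(L0)=∅
  DF(L1)={L1,L4,L5}
  DF(L2)={L1,L3,L4}
  DF(L3)={L5}
  DF(L4)={L5}
  DF(L5)=∅

φ for z: defs {L0,L4}
  DF⁺ = {L5}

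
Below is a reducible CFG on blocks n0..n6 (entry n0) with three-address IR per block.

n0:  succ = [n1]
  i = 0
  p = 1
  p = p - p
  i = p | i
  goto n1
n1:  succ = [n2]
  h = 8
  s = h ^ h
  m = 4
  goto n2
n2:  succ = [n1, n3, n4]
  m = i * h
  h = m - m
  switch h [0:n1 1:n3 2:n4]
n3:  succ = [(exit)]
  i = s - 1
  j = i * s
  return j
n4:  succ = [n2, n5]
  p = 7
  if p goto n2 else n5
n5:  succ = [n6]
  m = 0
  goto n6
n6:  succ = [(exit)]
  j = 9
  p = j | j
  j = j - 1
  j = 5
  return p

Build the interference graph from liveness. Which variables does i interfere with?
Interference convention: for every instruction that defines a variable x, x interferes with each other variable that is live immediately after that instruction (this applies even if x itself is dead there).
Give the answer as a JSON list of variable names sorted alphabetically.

def/use:
  n0 def {i,p} use ∅
  n1 def {h,m,s} use ∅
  n2 def {h,m} use {h,i}
  n3 def {i,j} use {s}
  n4 def {p} use ∅
  n5 def {m} use ∅
  n6 def {j,p} use ∅

Live sets:
  n0 li=∅ lo={i}
  n1 li={i} lo={h,i,s}
  n2 li={h,i,s} lo={h,i,s}
  n3 li={s} lo=∅
  n4 li={h,i,s} lo={h,i,s}
  n5 li=∅ lo=∅
  n6 li=∅ lo=∅

Interfere edges:
  h↔{i,m,p,s}
  i↔{h,m,p,s}
  j↔{p}
  m↔{h,i,s}
  p↔{h,i,j,s}
  s↔{h,i,m,p}

N(i) = ["h", "m", "p", "s"]

Answer: ["h", "m", "p", "s"]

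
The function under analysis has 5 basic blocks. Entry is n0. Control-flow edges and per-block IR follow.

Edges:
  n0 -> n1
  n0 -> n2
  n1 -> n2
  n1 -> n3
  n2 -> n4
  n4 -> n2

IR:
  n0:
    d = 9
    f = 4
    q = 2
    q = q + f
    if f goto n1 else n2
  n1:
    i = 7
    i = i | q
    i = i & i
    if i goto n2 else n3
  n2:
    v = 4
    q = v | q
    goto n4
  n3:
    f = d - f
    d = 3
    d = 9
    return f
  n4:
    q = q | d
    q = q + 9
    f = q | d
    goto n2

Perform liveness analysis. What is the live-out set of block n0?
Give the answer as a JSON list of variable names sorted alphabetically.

Answer: ["d", "f", "q"]

Derivation:
def/use:
  n0 def {d,f,q} use ∅
  n1 def {i} use {q}
  n2 def {q,v} use {q}
  n3 def {d,f} use {d,f}
  n4 def {f,q} use {d,q}

Backward fixpoint:
  live n0: ∅→{d,f,q}
  live n1: {d,f,q}→{d,f,q}
  live n2: {d,q}→{d,q}
  live n3: {d,f}→∅
  live n4: {d,q}→{d,q}

live-out(n0) = ["d", "f", "q"]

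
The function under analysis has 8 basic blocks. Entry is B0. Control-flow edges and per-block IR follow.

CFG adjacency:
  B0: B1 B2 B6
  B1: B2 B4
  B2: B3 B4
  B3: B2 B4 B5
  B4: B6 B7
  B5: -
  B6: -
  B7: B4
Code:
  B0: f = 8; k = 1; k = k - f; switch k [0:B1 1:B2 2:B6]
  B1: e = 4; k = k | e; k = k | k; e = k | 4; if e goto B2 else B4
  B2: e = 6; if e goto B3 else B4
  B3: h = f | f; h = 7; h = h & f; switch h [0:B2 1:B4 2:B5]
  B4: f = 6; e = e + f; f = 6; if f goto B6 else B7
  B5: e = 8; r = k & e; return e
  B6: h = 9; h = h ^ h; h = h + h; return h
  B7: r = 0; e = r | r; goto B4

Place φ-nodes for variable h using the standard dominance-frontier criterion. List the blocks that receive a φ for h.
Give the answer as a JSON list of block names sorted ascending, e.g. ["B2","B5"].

idom tree: B1←B0 B2←B0 B3←B2 B4←B0 B5←B3 B6←B0 B7←B4
Dom∩ at merges:
  B2: preds {B0,B1,B3}: {B0} ∩ {B0,B1} ∩ {B0,B2,B3} = {B0}; idom=B0
  B4: preds {B1,B2,B3,B7}: {B0,B1} ∩ {B0,B2} ∩ {B0,B2,B3} ∩ {B0,B4,B7} = {B0}; idom=B0
  B6: preds {B0,B4}: {B0} ∩ {B0,B4} = {B0}; idom=B0

Frontier:
  B2←B0: walk · to B0
  B2←B1: walk B1 to B0
  B2←B3: walk B3→B2 to B0
  B4←B1: walk B1 to B0
  B4←B2: walk B2 to B0
  B4←B3: walk B3→B2 to B0
  B4←B7: walk B7→B4 to B0
  B6←B0: walk · to B0
  B6←B4: walk B4 to B0
  B0: DF=∅
  B1: DF={B2,B4}
  B2: DF={B2,B4}
  B3: DF={B2,B4}
  B4: DF={B4,B6}
  B5: DF=∅
  B6: DF=∅
  B7: DF={B4}

φ for h: defs {B3,B6}
  DF⁺ = {B2,B4,B6}

Answer: ["B2", "B4", "B6"]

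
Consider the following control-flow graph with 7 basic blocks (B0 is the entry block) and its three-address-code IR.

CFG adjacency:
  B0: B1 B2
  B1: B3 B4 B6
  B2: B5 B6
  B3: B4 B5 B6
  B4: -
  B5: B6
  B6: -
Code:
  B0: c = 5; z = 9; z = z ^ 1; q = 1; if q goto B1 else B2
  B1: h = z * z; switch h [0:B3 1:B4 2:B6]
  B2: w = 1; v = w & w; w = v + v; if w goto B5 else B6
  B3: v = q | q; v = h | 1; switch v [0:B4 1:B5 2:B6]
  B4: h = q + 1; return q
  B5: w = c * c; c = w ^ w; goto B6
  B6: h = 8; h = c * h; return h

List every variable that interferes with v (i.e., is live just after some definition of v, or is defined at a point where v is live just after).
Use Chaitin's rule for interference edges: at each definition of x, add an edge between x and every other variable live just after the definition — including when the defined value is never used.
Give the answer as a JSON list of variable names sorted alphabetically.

Answer: ["c", "h", "q"]

Working:
Block summaries:
  B0: {c,q,z} / ∅
  B1: {h} / {z}
  B2: {v,w} / ∅
  B3: {v} / {h,q}
  B4: {h} / {q}
  B5: {c,w} / {c}
  B6: {h} / {c}

Liveness:
  B0 li=∅ lo={c,q,z}
  B1 li={c,q,z} lo={c,h,q}
  B2 li={c} lo={c}
  B3 li={c,h,q} lo={c,q}
  B4 li={q} lo=∅
  B5 li={c} lo={c}
  B6 li={c} lo=∅

Interfere edges:
  c↔{h,q,v,w,z}
  h↔{c,q,v}
  q↔{c,h,v,z}
  v↔{c,h,q}
  w↔{c}
  z↔{c,q}

N(v) = ["c", "h", "q"]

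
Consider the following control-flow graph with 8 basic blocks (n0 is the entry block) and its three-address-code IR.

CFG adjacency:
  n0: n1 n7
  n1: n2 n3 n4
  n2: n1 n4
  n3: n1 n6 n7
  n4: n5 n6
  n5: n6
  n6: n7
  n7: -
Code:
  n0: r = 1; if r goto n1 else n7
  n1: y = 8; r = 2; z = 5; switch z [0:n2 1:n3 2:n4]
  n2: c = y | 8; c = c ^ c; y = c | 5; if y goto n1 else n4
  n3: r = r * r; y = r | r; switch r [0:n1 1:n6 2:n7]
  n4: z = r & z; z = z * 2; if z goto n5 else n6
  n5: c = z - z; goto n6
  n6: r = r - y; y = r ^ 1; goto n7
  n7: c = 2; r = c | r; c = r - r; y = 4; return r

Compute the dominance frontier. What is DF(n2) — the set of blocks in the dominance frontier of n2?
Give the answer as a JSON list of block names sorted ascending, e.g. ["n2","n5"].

idom tree: n1←n0 n2←n1 n3←n1 n4←n1 n5←n4 n6←n1 n7←n0
Join-block Dom:
  n1: preds {n0,n2,n3}: {n0} ∩ {n0,n1,n2} ∩ {n0,n1,n3} = {n0}; idom=n0
  n4: preds {n1,n2}: {n0,n1} ∩ {n0,n1,n2} = {n0,n1}; idom=n1
  n6: preds {n3,n4,n5}: {n0,n1,n3} ∩ {n0,n1,n4} ∩ {n0,n1,n4,n5} = {n0,n1}; idom=n1
  n7: preds {n0,n3,n6}: {n0} ∩ {n0,n1,n3} ∩ {n0,n1,n6} = {n0}; idom=n0

DF derivation:
  join n1 pred n0: · stop@n0
  join n1 pred n2: n2→n1 stop@n0
  join n1 pred n3: n3→n1 stop@n0
  join n4 pred n1: · stop@n1
  join n4 pred n2: n2 stop@n1
  join n6 pred n3: n3 stop@n1
  join n6 pred n4: n4 stop@n1
  join n6 pred n5: n5→n4 stop@n1
  join n7 pred n0: · stop@n0
  join n7 pred n3: n3→n1 stop@n0
  join n7 pred n6: n6→n1 stop@n0
  n0 → ∅
  n1 → {n1,n7}
  n2 → {n1,n4}
  n3 → {n1,n6,n7}
  n4 → {n6}
  n5 → {n6}
  n6 → {n7}
  n7 → ∅

DF(n2) = ["n1", "n4"]

Answer: ["n1", "n4"]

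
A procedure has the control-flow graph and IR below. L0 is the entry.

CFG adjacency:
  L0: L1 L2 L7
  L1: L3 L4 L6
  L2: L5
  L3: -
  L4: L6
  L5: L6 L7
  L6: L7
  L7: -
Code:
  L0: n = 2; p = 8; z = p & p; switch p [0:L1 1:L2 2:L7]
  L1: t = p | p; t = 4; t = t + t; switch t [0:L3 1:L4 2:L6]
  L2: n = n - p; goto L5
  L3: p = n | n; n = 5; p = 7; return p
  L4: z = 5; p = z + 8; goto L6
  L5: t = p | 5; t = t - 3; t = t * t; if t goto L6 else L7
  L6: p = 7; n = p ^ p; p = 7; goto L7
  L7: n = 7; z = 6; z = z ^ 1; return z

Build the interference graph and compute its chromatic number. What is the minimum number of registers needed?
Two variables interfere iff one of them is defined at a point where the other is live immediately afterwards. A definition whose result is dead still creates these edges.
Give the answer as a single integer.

def/use:
  L0 def {n,p,z} use ∅
  L1 def {t} use {p}
  L2 def {n} use {n,p}
  L3 def {n,p} use {n}
  L4 def {p,z} use ∅
  L5 def {t} use {p}
  L6 def {n,p} use ∅
  L7 def {n,z} use ∅

Liveness:
  live L0: ∅→{n,p}
  live L1: {n,p}→{n}
  live L2: {n,p}→{p}
  live L3: {n}→∅
  live L4: ∅→∅
  live L5: {p}→∅
  live L6: ∅→∅
  live L7: ∅→∅

Interfere edges:
  n: {p,t,z}
  p: {n,z}
  t: {n}
  z: {n,p}

Chromatic number:
  {n,p,z} pairwise interfere (3-clique) ⇒ χ ≥ 3
  3-colouring: c0={n}  c1={p,t}  c2={z}
  χ = 3

Answer: 3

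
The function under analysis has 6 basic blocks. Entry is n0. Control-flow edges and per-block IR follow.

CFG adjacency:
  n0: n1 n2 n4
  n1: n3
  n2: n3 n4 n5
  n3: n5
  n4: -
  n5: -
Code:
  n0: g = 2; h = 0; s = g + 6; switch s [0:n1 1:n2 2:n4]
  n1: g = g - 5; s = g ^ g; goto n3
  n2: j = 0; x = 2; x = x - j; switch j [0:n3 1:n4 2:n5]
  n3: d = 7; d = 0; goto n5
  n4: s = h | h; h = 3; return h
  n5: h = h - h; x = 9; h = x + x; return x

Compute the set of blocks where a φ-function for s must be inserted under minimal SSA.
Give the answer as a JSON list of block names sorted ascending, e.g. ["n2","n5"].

Answer: ["n3", "n5"]

Working:
idom tree: n1←n0 n2←n0 n3←n0 n4←n0 n5←n0
Dom at joins:
  n3: preds {n1,n2}: {n0,n1} ∩ {n0,n2} = {n0}; idom=n0
  n4: preds {n0,n2}: {n0} ∩ {n0,n2} = {n0}; idom=n0
  n5: preds {n2,n3}: {n0,n2} ∩ {n0,n3} = {n0}; idom=n0

DF walk-up:
  join n3 pred n1: n1 stop@n0
  join n3 pred n2: n2 stop@n0
  join n4 pred n0: · stop@n0
  join n4 pred n2: n2 stop@n0
  join n5 pred n2: n2 stop@n0
  join n5 pred n3: n3 stop@n0
  n0 → ∅
  n1 → {n3}
  n2 → {n3,n4,n5}
  n3 → {n5}
  n4 → ∅
  n5 → ∅

φ for s: defs {n0,n1,n4}
  DF⁺ = {n3,n5}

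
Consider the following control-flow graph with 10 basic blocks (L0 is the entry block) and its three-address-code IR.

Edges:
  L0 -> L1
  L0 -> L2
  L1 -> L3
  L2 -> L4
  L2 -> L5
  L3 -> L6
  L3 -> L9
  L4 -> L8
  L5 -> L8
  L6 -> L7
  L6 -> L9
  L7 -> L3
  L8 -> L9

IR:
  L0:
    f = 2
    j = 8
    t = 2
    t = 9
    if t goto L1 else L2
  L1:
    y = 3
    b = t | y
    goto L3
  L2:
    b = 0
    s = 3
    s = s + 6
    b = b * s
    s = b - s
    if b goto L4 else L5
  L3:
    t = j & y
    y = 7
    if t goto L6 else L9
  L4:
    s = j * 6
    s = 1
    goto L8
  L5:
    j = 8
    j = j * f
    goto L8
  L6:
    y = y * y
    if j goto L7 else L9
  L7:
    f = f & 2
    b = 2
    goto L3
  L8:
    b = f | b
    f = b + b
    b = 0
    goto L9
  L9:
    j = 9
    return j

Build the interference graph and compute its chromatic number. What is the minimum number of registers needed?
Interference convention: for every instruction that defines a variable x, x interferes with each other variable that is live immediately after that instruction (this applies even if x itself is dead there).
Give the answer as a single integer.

Per-block:
  L0 def {f,j,t} use ∅
  L1 def {b,y} use {t}
  L2 def {b,s} use ∅
  L3 def {t,y} use {j,y}
  L4 def {s} use {j}
  L5 def {j} use {f}
  L6 def {y} use {j,y}
  L7 def {b,f} use {f}
  L8 def {b,f} use {b,f}
  L9 def {j} use ∅

Backward fixpoint:
  L0: in=∅ out={f,j,t}
  L1: in={f,j,t} out={f,j,y}
  L2: in={f,j} out={b,f,j}
  L3: in={f,j,y} out={f,j,y}
  L4: in={b,f,j} out={b,f}
  L5: in={b,f} out={b,f}
  L6: in={f,j,y} out={f,j,y}
  L7: in={f,j,y} out={f,j,y}
  L8: in={b,f} out=∅
  L9: in=∅ out=∅

Conflict graph:
  b↔{f,j,s,y}
  f↔{b,j,s,t,y}
  j↔{b,f,s,t,y}
  s↔{b,f,j}
  t↔{f,j,y}
  y↔{b,f,j,t}

Colouring:
  lower bound: {b,f,j,s} mutually conflict ⇒ χ ≥ 4
  assign b→r2 f→r0 j→r1 s→r3 t→r2 y→r3 — no edge inside a register ⇒ χ ≤ 4
  χ = 4

Answer: 4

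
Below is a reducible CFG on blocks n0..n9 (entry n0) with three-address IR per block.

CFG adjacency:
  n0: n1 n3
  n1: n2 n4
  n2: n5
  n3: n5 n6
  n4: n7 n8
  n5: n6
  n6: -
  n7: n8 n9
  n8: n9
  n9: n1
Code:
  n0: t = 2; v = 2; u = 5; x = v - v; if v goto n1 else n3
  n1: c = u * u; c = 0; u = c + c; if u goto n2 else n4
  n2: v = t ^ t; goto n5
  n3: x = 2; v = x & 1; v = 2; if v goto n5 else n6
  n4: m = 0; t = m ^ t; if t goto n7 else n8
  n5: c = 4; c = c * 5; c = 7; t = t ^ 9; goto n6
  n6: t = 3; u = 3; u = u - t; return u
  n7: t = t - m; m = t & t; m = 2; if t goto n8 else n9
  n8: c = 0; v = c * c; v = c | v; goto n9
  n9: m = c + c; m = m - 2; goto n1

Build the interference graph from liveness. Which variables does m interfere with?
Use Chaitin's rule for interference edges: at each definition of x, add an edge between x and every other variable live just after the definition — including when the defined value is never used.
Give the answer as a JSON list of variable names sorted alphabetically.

Answer: ["c", "t", "u"]

Working:
Per-block:
  n0: {t,u,v,x} / ∅
  n1: {c,u} / {u}
  n2: {v} / {t}
  n3: {v,x} / ∅
  n4: {m,t} / {t}
  n5: {c,t} / {t}
  n6: {t,u} / ∅
  n7: {m,t} / {m,t}
  n8: {c,v} / ∅
  n9: {m} / {c}

Live sets:
  n0 li=∅ lo={t,u}
  n1 li={t,u} lo={c,t,u}
  n2 li={t} lo={t}
  n3 li={t} lo={t}
  n4 li={c,t,u} lo={c,m,t,u}
  n5 li={t} lo=∅
  n6 li=∅ lo=∅
  n7 li={c,m,t,u} lo={c,t,u}
  n8 li={t,u} lo={c,t,u}
  n9 li={c,t,u} lo={t,u}

Interference:
  c — {m,t,u,v}
  m — {c,t,u}
  t — {c,m,u,v,x}
  u — {c,m,t,v,x}
  v — {c,t,u,x}
  x — {t,u,v}

N(m) = ["c", "t", "u"]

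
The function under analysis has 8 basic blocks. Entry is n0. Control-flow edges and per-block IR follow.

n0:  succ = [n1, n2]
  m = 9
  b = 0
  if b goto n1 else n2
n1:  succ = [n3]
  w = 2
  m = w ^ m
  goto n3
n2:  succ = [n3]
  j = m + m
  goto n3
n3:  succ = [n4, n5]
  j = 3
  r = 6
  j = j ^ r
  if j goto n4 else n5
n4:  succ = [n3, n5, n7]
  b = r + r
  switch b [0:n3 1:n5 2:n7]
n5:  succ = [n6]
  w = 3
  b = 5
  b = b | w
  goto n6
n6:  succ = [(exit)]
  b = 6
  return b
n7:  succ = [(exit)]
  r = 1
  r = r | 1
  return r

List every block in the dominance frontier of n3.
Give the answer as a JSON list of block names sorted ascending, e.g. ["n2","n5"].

Answer: ["n3"]

Working:
idom tree: n1←n0 n2←n0 n3←n0 n4←n3 n5←n3 n6←n5 n7←n4
Join-block Dom:
  n3: preds {n1,n2,n4}: {n0,n1} ∩ {n0,n2} ∩ {n0,n3,n4} = {n0}; idom=n0
  n5: preds {n3,n4}: {n0,n3} ∩ {n0,n3,n4} = {n0,n3}; idom=n3

DF walk-up:
  n3←n1: walk n1 to n0
  n3←n2: walk n2 to n0
  n3←n4: walk n4→n3 to n0
  n5←n3: walk · to n3
  n5←n4: walk n4 to n3
  DF(n0)=∅
  DF(n1)={n3}
  DF(n2)={n3}
  DF(n3)={n3}
  DF(n4)={n3,n5}
  DF(n5)=∅
  DF(n6)=∅
  DF(n7)=∅

DF(n3) = ["n3"]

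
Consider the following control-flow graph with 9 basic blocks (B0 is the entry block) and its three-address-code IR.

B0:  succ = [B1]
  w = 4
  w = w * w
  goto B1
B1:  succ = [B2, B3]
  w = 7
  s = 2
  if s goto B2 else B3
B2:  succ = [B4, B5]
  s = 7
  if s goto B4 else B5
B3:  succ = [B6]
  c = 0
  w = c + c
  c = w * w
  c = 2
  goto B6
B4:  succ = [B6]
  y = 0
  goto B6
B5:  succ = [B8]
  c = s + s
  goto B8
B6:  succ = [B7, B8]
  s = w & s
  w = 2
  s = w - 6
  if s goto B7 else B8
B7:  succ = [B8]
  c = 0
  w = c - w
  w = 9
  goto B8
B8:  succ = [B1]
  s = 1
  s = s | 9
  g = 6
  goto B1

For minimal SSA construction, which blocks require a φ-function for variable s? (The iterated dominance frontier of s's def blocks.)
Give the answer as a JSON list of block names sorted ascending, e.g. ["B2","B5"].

Answer: ["B1", "B6", "B8"]

Working:
idom tree: B1←B0 B2←B1 B3←B1 B4←B2 B5←B2 B6←B1 B7←B6 B8←B1
Dom at joins:
  B1: preds {B0,B8}: {B0} ∩ {B0,B1,B8} = {B0}; idom=B0
  B6: preds {B3,B4}: {B0,B1,B3} ∩ {B0,B1,B2,B4} = {B0,B1}; idom=B1
  B8: preds {B5,B6,B7}: {B0,B1,B2,B5} ∩ {B0,B1,B6} ∩ {B0,B1,B6,B7} = {B0,B1}; idom=B1

Frontier:
  B1←B0: walk · to B0
  B1←B8: walk B8→B1 to B0
  B6←B3: walk B3 to B1
  B6←B4: walk B4→B2 to B1
  B8←B5: walk B5→B2 to B1
  B8←B6: walk B6 to B1
  B8←B7: walk B7→B6 to B1
  DF(B0)=∅
  DF(B1)={B1}
  DF(B2)={B6,B8}
  DF(B3)={B6}
  DF(B4)={B6}
  DF(B5)={B8}
  DF(B6)={B8}
  DF(B7)={B8}
  DF(B8)={B1}

φ for s: defs {B1,B2,B6,B8}
  DF⁺ = {B1,B6,B8}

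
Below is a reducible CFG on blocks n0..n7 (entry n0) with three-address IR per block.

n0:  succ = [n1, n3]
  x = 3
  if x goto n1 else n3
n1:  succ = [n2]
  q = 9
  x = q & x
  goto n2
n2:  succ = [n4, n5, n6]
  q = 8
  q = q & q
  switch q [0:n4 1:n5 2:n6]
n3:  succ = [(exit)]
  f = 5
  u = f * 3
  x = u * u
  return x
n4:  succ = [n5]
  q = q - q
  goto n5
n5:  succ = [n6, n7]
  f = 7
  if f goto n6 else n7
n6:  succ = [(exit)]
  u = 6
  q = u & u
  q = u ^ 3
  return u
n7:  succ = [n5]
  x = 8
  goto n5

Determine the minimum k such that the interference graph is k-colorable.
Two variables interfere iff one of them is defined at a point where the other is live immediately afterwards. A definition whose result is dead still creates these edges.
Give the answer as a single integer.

Block summaries:
  n0: {x} / ∅
  n1: {q,x} / {x}
  n2: {q} / ∅
  n3: {f,u,x} / ∅
  n4: {q} / {q}
  n5: {f} / ∅
  n6: {q,u} / ∅
  n7: {x} / ∅

Liveness:
  n0: in=∅ out={x}
  n1: in={x} out=∅
  n2: in=∅ out={q}
  n3: in=∅ out=∅
  n4: in={q} out=∅
  n5: in=∅ out=∅
  n6: in=∅ out=∅
  n7: in=∅ out=∅

Interfere edges:
  f — ∅
  q — {u,x}
  u — {q}
  x — {q}

Registers:
  clique {q,u} ⇒ need ≥ 2
  assign f→c0 q→c0 u→c1 x→c1 — no edge inside a register ⇒ χ ≤ 2
  χ = 2

Answer: 2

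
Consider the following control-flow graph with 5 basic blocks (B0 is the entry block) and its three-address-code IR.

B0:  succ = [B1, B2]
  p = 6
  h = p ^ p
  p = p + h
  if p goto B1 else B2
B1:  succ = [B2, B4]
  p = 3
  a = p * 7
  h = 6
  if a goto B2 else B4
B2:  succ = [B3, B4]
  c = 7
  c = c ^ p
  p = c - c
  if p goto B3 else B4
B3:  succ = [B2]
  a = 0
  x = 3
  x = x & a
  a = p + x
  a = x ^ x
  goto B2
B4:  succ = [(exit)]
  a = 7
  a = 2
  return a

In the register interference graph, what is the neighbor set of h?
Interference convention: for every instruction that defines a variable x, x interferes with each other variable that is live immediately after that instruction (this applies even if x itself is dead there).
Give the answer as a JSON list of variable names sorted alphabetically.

Answer: ["a", "p"]

Analysis:
Per-block:
  B0 def {h,p} use ∅
  B1 def {a,h,p} use ∅
  B2 def {c,p} use {p}
  B3 def {a,x} use {p}
  B4 def {a} use ∅

Liveness:
  live B0: ∅→{p}
  live B1: ∅→{p}
  live B2: {p}→{p}
  live B3: {p}→{p}
  live B4: ∅→∅

Interference:
  a — {h,p,x}
  c — {p}
  h — {a,p}
  p — {a,c,h,x}
  x — {a,p}

N(h) = ["a", "p"]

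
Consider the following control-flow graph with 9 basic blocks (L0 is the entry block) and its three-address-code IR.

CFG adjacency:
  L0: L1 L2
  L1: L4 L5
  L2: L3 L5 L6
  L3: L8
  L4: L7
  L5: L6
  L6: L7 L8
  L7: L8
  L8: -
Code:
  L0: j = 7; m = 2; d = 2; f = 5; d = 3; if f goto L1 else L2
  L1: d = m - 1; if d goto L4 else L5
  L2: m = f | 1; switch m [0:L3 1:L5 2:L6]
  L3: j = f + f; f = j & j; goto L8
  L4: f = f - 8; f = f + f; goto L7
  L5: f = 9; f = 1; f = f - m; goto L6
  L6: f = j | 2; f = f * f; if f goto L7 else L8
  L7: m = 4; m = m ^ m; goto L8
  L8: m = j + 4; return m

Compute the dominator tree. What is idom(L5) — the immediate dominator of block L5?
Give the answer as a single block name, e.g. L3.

Answer: L0

Derivation:
idom tree: L1←L0 L2←L0 L3←L2 L4←L1 L5←L0 L6←L0 L7←L0 L8←L0
Dom at joins:
  L5: preds {L1,L2}: {L0,L1} ∩ {L0,L2} = {L0}; idom=L0
  L6: preds {L2,L5}: {L0,L2} ∩ {L0,L5} = {L0}; idom=L0
  L7: preds {L4,L6}: {L0,L1,L4} ∩ {L0,L6} = {L0}; idom=L0
  L8: preds {L3,L6,L7}: {L0,L2,L3} ∩ {L0,L6} ∩ {L0,L7} = {L0}; idom=L0

idom(L5) = L0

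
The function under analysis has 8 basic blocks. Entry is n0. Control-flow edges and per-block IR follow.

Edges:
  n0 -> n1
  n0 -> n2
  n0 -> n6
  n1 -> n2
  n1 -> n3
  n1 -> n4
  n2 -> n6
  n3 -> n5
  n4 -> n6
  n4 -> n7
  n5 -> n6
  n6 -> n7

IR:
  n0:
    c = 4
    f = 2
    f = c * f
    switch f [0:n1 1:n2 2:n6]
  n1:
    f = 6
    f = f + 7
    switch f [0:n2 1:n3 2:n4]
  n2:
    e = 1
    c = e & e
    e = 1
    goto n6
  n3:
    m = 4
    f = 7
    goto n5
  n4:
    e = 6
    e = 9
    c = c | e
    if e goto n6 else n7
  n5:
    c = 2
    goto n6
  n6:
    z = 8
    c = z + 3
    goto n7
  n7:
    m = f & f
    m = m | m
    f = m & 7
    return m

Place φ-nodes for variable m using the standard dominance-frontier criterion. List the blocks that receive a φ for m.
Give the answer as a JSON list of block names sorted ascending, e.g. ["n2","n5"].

idom tree: n1←n0 n2←n0 n3←n1 n4←n1 n5←n3 n6←n0 n7←n0
Dom at joins:
  n2: preds {n0,n1}: {n0} ∩ {n0,n1} = {n0}; idom=n0
  n6: preds {n0,n2,n4,n5}: {n0} ∩ {n0,n2} ∩ {n0,n1,n4} ∩ {n0,n1,n3,n5} = {n0}; idom=n0
  n7: preds {n4,n6}: {n0,n1,n4} ∩ {n0,n6} = {n0}; idom=n0

DF walk-up:
  join n2 pred n0: · stop@n0
  join n2 pred n1: n1 stop@n0
  join n6 pred n0: · stop@n0
  join n6 pred n2: n2 stop@n0
  join n6 pred n4: n4→n1 stop@n0
  join n6 pred n5: n5→n3→n1 stop@n0
  join n7 pred n4: n4→n1 stop@n0
  join n7 pred n6: n6 stop@n0
  n0 → ∅
  n1 → {n2,n6,n7}
  n2 → {n6}
  n3 → {n6}
  n4 → {n6,n7}
  n5 → {n6}
  n6 → {n7}
  n7 → ∅

φ for m: defs {n3,n7}
  DF⁺ = {n6,n7}

Answer: ["n6", "n7"]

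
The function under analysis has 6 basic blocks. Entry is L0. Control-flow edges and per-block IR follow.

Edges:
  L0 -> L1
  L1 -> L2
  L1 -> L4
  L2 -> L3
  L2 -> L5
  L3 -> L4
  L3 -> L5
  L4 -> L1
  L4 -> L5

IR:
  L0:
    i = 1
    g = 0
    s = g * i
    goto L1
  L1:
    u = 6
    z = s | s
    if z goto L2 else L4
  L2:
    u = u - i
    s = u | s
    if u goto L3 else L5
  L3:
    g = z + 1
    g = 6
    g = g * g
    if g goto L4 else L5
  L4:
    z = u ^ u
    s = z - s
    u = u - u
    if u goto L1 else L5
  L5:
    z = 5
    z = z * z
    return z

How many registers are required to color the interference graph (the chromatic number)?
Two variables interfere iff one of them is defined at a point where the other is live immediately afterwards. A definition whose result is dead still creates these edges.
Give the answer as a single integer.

Per-block:
  L0: {g,i,s} / ∅
  L1: {u,z} / {s}
  L2: {s,u} / {i,s,u}
  L3: {g} / {z}
  L4: {s,u,z} / {s,u}
  L5: {z} / ∅

Live sets:
  L0 li=∅ lo={i,s}
  L1 li={i,s} lo={i,s,u,z}
  L2 li={i,s,u,z} lo={i,s,u,z}
  L3 li={i,s,u,z} lo={i,s,u}
  L4 li={i,s,u} lo={i,s}
  L5 li=∅ lo=∅

Interfere edges:
  g↔{i,s,u}
  i↔{g,s,u,z}
  s↔{g,i,u,z}
  u↔{g,i,s,z}
  z↔{i,s,u}

Colouring:
  lower bound: {g,i,s,u} mutually conflict ⇒ χ ≥ 4
  4-colouring: r0={i}  r1={s}  r2={u}  r3={g,z}
  χ = 4

Answer: 4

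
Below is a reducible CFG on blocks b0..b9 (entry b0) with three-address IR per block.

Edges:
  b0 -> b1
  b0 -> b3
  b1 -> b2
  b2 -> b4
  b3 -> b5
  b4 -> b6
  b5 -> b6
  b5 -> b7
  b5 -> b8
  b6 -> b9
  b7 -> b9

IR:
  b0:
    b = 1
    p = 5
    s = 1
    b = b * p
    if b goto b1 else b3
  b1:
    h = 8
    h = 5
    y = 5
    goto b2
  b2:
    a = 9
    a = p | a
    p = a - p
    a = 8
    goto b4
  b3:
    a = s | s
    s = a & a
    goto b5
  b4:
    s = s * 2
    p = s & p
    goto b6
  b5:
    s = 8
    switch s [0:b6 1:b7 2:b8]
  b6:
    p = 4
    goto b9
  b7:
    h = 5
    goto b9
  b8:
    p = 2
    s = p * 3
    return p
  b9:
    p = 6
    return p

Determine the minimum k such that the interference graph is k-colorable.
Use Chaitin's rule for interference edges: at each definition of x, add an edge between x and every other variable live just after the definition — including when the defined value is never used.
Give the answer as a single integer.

Answer: 3

Working:
def/use:
  b0: {b,p,s} / ∅
  b1: {h,y} / ∅
  b2: {a,p} / {p}
  b3: {a,s} / {s}
  b4: {p,s} / {p,s}
  b5: {s} / ∅
  b6: {p} / ∅
  b7: {h} / ∅
  b8: {p,s} / ∅
  b9: {p} / ∅

Liveness:
  b0 li=∅ lo={p,s}
  b1 li={p,s} lo={p,s}
  b2 li={p,s} lo={p,s}
  b3 li={s} lo=∅
  b4 li={p,s} lo=∅
  b5 li=∅ lo=∅
  b6 li=∅ lo=∅
  b7 li=∅ lo=∅
  b8 li=∅ lo=∅
  b9 li=∅ lo=∅

Conflict graph:
  a — {p,s}
  b — {p,s}
  h — {p,s}
  p — {a,b,h,s,y}
  s — {a,b,h,p,y}
  y — {p,s}

Registers:
  clique {a,p,s} ⇒ need ≥ 3
  3-colouring: c0={p}  c1={s}  c2={a,b,h,y}
  χ = 3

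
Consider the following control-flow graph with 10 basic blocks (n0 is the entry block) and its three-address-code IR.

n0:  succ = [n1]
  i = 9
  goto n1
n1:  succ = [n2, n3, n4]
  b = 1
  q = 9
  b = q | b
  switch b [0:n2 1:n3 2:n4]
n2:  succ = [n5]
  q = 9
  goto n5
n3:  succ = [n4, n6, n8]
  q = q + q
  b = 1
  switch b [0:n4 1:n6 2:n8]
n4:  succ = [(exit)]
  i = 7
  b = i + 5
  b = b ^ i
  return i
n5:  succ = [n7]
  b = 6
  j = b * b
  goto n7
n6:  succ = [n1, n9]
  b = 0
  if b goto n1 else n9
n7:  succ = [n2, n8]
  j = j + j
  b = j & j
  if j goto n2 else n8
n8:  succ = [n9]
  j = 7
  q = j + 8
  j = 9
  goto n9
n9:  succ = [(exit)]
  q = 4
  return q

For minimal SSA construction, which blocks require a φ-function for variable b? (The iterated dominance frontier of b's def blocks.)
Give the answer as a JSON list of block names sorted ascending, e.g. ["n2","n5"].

Answer: ["n1", "n2", "n4", "n8", "n9"]

Working:
idom tree: n1←n0 n2←n1 n3←n1 n4←n1 n5←n2 n6←n3 n7←n5 n8←n1 n9←n1
Join-block Dom:
  n1: preds {n0,n6}: {n0} ∩ {n0,n1,n3,n6} = {n0}; idom=n0
  n2: preds {n1,n7}: {n0,n1} ∩ {n0,n1,n2,n5,n7} = {n0,n1}; idom=n1
  n4: preds {n1,n3}: {n0,n1} ∩ {n0,n1,n3} = {n0,n1}; idom=n1
  n8: preds {n3,n7}: {n0,n1,n3} ∩ {n0,n1,n2,n5,n7} = {n0,n1}; idom=n1
  n9: preds {n6,n8}: {n0,n1,n3,n6} ∩ {n0,n1,n8} = {n0,n1}; idom=n1

Frontier:
  join n1 pred n0: · stop@n0
  join n1 pred n6: n6→n3→n1 stop@n0
  join n2 pred n1: · stop@n1
  join n2 pred n7: n7→n5→n2 stop@n1
  join n4 pred n1: · stop@n1
  join n4 pred n3: n3 stop@n1
  join n8 pred n3: n3 stop@n1
  join n8 pred n7: n7→n5→n2 stop@n1
  join n9 pred n6: n6→n3 stop@n1
  join n9 pred n8: n8 stop@n1
  n0 → ∅
  n1 → {n1}
  n2 → {n2,n8}
  n3 → {n1,n4,n8,n9}
  n4 → ∅
  n5 → {n2,n8}
  n6 → {n1,n9}
  n7 → {n2,n8}
  n8 → {n9}
  n9 → ∅

φ for b: defs {n1,n3,n4,n5,n6,n7}
  DF⁺ = {n1,n2,n4,n8,n9}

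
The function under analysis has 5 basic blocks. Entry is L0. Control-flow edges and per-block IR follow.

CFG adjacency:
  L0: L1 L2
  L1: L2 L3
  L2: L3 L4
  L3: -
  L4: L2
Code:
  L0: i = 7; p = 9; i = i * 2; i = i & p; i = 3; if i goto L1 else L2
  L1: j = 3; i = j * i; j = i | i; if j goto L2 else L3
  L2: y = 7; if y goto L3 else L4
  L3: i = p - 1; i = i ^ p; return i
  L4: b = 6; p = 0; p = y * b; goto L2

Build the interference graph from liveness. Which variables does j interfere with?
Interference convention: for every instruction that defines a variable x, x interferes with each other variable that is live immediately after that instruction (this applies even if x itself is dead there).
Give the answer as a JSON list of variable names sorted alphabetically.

Answer: ["i", "p"]

Analysis:
Per-block:
  L0 def {i,p} use ∅
  L1 def {i,j} use {i}
  L2 def {y} use ∅
  L3 def {i} use {p}
  L4 def {b,p} use {y}

Live sets:
  L0: in=∅ out={i,p}
  L1: in={i,p} out={p}
  L2: in={p} out={p,y}
  L3: in={p} out=∅
  L4: in={y} out={p}

Interfere edges:
  b↔{p,y}
  i↔{j,p}
  j↔{i,p}
  p↔{b,i,j,y}
  y↔{b,p}

N(j) = ["i", "p"]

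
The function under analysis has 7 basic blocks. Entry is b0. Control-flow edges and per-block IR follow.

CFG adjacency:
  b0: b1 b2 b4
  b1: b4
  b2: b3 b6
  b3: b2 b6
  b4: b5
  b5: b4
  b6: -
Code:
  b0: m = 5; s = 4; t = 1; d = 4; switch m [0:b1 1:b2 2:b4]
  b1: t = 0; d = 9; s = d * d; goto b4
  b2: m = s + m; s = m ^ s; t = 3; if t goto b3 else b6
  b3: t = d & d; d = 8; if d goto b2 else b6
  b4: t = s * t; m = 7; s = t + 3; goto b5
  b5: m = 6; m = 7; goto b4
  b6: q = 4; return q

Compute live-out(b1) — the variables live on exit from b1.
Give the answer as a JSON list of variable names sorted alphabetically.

Answer: ["s", "t"]

Derivation:
Per-block:
  b0: def={d,m,s,t} ue=∅
  b1: def={d,s,t} ue=∅
  b2: def={m,s,t} ue={m,s}
  b3: def={d,t} ue={d}
  b4: def={m,s,t} ue={s,t}
  b5: def={m} ue=∅
  b6: def={q} ue=∅

Liveness:
  live b0: ∅→{d,m,s,t}
  live b1: ∅→{s,t}
  live b2: {d,m,s}→{d,m,s}
  live b3: {d,m,s}→{d,m,s}
  live b4: {s,t}→{s,t}
  live b5: {s,t}→{s,t}
  live b6: ∅→∅

live-out(b1) = ["s", "t"]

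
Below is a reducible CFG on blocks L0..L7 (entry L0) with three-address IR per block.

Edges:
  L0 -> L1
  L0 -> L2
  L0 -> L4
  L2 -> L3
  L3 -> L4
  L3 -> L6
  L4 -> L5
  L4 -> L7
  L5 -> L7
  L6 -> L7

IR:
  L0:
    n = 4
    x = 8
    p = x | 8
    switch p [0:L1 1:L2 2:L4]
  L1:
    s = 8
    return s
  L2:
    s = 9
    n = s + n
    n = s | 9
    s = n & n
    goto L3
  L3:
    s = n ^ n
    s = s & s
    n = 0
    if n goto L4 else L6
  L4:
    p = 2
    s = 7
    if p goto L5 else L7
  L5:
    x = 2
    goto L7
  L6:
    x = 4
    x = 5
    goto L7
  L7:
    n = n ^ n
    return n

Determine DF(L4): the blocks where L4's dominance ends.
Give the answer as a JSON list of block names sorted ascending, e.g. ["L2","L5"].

Answer: ["L7"]

Working:
idom tree: L1←L0 L2←L0 L3←L2 L4←L0 L5←L4 L6←L3 L7←L0
Dom at joins:
  L4: preds {L0,L3}: {L0} ∩ {L0,L2,L3} = {L0}; idom=L0
  L7: preds {L4,L5,L6}: {L0,L4} ∩ {L0,L4,L5} ∩ {L0,L2,L3,L6} = {L0}; idom=L0

DF walk-up:
  L4←L0: walk · to L0
  L4←L3: walk L3→L2 to L0
  L7←L4: walk L4 to L0
  L7←L5: walk L5→L4 to L0
  L7←L6: walk L6→L3→L2 to L0
  DF(L0)=∅
  DF(L1)=∅
  DF(L2)={L4,L7}
  DF(L3)={L4,L7}
  DF(L4)={L7}
  DF(L5)={L7}
  DF(L6)={L7}
  DF(L7)=∅

DF(L4) = ["L7"]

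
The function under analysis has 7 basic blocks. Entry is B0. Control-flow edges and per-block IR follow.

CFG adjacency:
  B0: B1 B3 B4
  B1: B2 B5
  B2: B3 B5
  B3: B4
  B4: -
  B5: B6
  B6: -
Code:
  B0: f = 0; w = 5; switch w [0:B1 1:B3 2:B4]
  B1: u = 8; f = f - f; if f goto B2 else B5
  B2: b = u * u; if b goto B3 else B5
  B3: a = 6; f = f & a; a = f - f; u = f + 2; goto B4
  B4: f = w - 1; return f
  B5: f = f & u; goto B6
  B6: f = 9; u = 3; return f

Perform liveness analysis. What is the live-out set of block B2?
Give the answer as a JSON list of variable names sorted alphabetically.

Answer: ["f", "u", "w"]

Analysis:
def/use:
  B0: {f,w} / ∅
  B1: {f,u} / {f}
  B2: {b} / {u}
  B3: {a,f,u} / {f}
  B4: {f} / {w}
  B5: {f} / {f,u}
  B6: {f,u} / ∅

Liveness:
  B0 li=∅ lo={f,w}
  B1 li={f,w} lo={f,u,w}
  B2 li={f,u,w} lo={f,u,w}
  B3 li={f,w} lo={w}
  B4 li={w} lo=∅
  B5 li={f,u} lo=∅
  B6 li=∅ lo=∅

live-out(B2) = ["f", "u", "w"]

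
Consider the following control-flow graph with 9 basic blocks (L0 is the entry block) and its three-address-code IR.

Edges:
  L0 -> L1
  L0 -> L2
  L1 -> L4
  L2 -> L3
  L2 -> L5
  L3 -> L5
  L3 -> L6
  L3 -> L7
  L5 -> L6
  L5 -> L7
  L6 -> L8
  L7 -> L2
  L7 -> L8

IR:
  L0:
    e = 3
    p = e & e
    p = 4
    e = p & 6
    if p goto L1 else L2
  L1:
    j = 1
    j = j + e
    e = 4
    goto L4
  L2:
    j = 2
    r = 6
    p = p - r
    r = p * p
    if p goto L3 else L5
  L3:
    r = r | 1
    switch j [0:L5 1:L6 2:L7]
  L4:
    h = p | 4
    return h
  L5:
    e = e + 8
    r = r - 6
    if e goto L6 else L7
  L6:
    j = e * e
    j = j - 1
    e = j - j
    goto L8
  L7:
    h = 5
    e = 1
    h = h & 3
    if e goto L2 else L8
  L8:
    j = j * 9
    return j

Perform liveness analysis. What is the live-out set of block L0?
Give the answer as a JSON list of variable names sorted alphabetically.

Per-block:
  L0: def={e,p} ue=∅
  L1: def={e,j} ue={e}
  L2: def={j,p,r} ue={p}
  L3: def={r} ue={j,r}
  L4: def={h} ue={p}
  L5: def={e,r} ue={e,r}
  L6: def={e,j} ue={e}
  L7: def={e,h} ue=∅
  L8: def={j} ue={j}

Live sets:
  live L0: ∅→{e,p}
  live L1: {e,p}→{p}
  live L2: {e,p}→{e,j,p,r}
  live L3: {e,j,p,r}→{e,j,p,r}
  live L4: {p}→∅
  live L5: {e,j,p,r}→{e,j,p}
  live L6: {e}→{j}
  live L7: {j,p}→{e,j,p}
  live L8: {j}→∅

live-out(L0) = ["e", "p"]

Answer: ["e", "p"]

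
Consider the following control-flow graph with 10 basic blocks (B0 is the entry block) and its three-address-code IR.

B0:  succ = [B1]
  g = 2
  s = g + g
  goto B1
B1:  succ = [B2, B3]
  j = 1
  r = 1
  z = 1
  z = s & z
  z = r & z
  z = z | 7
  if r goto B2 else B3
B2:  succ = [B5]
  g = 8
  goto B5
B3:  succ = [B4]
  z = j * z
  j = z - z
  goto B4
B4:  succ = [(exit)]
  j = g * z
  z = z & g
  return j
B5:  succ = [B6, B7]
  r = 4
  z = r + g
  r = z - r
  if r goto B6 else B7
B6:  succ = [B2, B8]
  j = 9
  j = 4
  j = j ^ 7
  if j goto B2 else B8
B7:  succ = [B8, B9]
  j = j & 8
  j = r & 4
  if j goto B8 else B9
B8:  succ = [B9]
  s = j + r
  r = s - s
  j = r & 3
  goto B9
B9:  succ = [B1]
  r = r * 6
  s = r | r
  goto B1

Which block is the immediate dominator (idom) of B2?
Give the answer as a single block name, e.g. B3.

idom tree: B1←B0 B2←B1 B3←B1 B4←B3 B5←B2 B6←B5 B7←B5 B8←B5 B9←B5
Dom at joins:
  B1: preds {B0,B9}: {B0} ∩ {B0,B1,B2,B5,B9} = {B0}; idom=B0
  B2: preds {B1,B6}: {B0,B1} ∩ {B0,B1,B2,B5,B6} = {B0,B1}; idom=B1
  B8: preds {B6,B7}: {B0,B1,B2,B5,B6} ∩ {B0,B1,B2,B5,B7} = {B0,B1,B2,B5}; idom=B5
  B9: preds {B7,B8}: {B0,B1,B2,B5,B7} ∩ {B0,B1,B2,B5,B8} = {B0,B1,B2,B5}; idom=B5

idom(B2) = B1

Answer: B1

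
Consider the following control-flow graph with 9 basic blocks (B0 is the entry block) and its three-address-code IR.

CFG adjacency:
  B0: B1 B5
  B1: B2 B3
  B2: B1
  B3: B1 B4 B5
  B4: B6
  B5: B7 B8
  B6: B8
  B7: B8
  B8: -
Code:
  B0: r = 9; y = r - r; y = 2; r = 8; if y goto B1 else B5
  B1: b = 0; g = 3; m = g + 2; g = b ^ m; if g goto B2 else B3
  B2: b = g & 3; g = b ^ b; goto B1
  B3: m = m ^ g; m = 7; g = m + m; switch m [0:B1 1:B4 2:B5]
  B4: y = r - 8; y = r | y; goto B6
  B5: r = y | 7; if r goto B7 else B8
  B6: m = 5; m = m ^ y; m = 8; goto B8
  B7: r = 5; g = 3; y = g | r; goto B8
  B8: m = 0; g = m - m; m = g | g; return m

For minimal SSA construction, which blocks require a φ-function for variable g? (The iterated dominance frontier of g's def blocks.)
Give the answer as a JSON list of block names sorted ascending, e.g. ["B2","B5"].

Answer: ["B1", "B5", "B8"]

Working:
idom tree: B1←B0 B2←B1 B3←B1 B4←B3 B5←B0 B6←B4 B7←B5 B8←B0
Dom∩ at merges:
  B1: preds {B0,B2,B3}: {B0} ∩ {B0,B1,B2} ∩ {B0,B1,B3} = {B0}; idom=B0
  B5: preds {B0,B3}: {B0} ∩ {B0,B1,B3} = {B0}; idom=B0
  B8: preds {B5,B6,B7}: {B0,B5} ∩ {B0,B1,B3,B4,B6} ∩ {B0,B5,B7} = {B0}; idom=B0

DF walk-up:
  B1←B0: walk · to B0
  B1←B2: walk B2→B1 to B0
  B1←B3: walk B3→B1 to B0
  B5←B0: walk · to B0
  B5←B3: walk B3→B1 to B0
  B8←B5: walk B5 to B0
  B8←B6: walk B6→B4→B3→B1 to B0
  B8←B7: walk B7→B5 to B0
  DF(B0)=∅
  DF(B1)={B1,B5,B8}
  DF(B2)={B1}
  DF(B3)={B1,B5,B8}
  DF(B4)={B8}
  DF(B5)={B8}
  DF(B6)={B8}
  DF(B7)={B8}
  DF(B8)=∅

φ for g: defs {B1,B2,B3,B7,B8}
  DF⁺ = {B1,B5,B8}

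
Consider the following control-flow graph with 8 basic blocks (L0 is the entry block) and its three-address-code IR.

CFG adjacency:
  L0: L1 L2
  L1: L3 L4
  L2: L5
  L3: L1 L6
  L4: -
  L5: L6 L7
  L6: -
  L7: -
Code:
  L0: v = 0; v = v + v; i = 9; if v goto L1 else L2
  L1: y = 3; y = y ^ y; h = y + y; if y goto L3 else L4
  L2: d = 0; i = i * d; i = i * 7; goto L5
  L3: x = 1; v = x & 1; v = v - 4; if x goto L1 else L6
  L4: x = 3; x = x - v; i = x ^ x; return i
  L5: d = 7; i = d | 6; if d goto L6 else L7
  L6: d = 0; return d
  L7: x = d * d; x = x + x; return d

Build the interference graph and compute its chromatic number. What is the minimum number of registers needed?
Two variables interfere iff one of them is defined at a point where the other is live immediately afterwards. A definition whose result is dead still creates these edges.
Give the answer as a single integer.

def/use:
  L0 def {i,v} use ∅
  L1 def {h,y} use ∅
  L2 def {d,i} use {i}
  L3 def {v,x} use ∅
  L4 def {i,x} use {v}
  L5 def {d,i} use ∅
  L6 def {d} use ∅
  L7 def {x} use {d}

Backward fixpoint:
  L0 li=∅ lo={i,v}
  L1 li={v} lo={v}
  L2 li={i} lo=∅
  L3 li=∅ lo={v}
  L4 li={v} lo=∅
  L5 li=∅ lo={d}
  L6 li=∅ lo=∅
  L7 li={d} lo=∅

Conflict graph:
  d — {i,x}
  h — {v,y}
  i — {d,v}
  v — {h,i,x,y}
  x — {d,v}
  y — {h,v}

Chromatic number:
  lower bound: {h,v,y} mutually conflict ⇒ χ ≥ 3
  3-colouring: c0={d,v}  c1={h,i,x}  c2={y}
  χ = 3

Answer: 3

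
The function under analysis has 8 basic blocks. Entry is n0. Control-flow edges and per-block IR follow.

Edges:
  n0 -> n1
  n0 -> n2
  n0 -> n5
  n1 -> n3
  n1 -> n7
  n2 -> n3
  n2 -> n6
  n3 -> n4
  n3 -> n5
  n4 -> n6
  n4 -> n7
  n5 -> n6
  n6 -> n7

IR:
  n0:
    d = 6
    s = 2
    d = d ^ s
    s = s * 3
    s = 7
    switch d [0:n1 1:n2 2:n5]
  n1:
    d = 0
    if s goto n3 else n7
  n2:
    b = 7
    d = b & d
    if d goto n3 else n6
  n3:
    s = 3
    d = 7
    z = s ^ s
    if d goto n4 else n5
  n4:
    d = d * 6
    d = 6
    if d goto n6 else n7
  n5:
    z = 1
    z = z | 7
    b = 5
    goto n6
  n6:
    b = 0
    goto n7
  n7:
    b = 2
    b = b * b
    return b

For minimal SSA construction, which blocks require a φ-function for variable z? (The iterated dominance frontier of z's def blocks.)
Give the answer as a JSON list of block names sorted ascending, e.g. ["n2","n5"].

Answer: ["n5", "n6", "n7"]

Derivation:
idom tree: n1←n0 n2←n0 n3←n0 n4←n3 n5←n0 n6←n0 n7←n0
Dom∩ at merges:
  n3: preds {n1,n2}: {n0,n1} ∩ {n0,n2} = {n0}; idom=n0
  n5: preds {n0,n3}: {n0} ∩ {n0,n3} = {n0}; idom=n0
  n6: preds {n2,n4,n5}: {n0,n2} ∩ {n0,n3,n4} ∩ {n0,n5} = {n0}; idom=n0
  n7: preds {n1,n4,n6}: {n0,n1} ∩ {n0,n3,n4} ∩ {n0,n6} = {n0}; idom=n0

Frontier:
  join n3 pred n1: n1 stop@n0
  join n3 pred n2: n2 stop@n0
  join n5 pred n0: · stop@n0
  join n5 pred n3: n3 stop@n0
  join n6 pred n2: n2 stop@n0
  join n6 pred n4: n4→n3 stop@n0
  join n6 pred n5: n5 stop@n0
  join n7 pred n1: n1 stop@n0
  join n7 pred n4: n4→n3 stop@n0
  join n7 pred n6: n6 stop@n0
  n0: DF=∅
  n1: DF={n3,n7}
  n2: DF={n3,n6}
  n3: DF={n5,n6,n7}
  n4: DF={n6,n7}
  n5: DF={n6}
  n6: DF={n7}
  n7: DF=∅

φ for z: defs {n3,n5}
  DF⁺ = {n5,n6,n7}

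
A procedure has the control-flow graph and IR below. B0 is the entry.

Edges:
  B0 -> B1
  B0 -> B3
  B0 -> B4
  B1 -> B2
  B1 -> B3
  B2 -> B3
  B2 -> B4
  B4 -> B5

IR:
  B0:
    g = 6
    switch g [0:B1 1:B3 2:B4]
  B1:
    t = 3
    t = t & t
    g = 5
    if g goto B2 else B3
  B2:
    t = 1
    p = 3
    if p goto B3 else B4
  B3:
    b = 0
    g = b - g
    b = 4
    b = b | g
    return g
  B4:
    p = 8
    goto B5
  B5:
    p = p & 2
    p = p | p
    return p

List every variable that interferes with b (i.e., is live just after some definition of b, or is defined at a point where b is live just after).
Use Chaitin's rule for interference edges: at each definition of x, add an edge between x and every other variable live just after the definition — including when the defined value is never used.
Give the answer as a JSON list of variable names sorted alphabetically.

Answer: ["g"]

Working:
def/use:
  B0 def {g} use ∅
  B1 def {g,t} use ∅
  B2 def {p,t} use ∅
  B3 def {b,g} use {g}
  B4 def {p} use ∅
  B5 def {p} use {p}

Backward fixpoint:
  B0: in=∅ out={g}
  B1: in=∅ out={g}
  B2: in={g} out={g}
  B3: in={g} out=∅
  B4: in=∅ out={p}
  B5: in={p} out=∅

Interfere edges:
  b: {g}
  g: {b,p,t}
  p: {g}
  t: {g}

N(b) = ["g"]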